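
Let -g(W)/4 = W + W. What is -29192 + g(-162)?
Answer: -27896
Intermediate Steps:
g(W) = -8*W (g(W) = -4*(W + W) = -8*W)
-29192 + g(-162) = -29192 - 8*(-162) = -29192 + 1296 = -27896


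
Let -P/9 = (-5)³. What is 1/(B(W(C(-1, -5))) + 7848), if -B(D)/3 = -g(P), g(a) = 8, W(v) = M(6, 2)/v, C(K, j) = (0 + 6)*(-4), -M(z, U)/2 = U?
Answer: 1/7872 ≈ 0.00012703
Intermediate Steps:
M(z, U) = -2*U
C(K, j) = -24 (C(K, j) = 6*(-4) = -24)
W(v) = -4/v (W(v) = (-2*2)/v = -4/v)
P = 1125 (P = -9*(-5)³ = -9*(-125) = 1125)
B(D) = 24 (B(D) = -(-3)*8 = -3*(-8) = 24)
1/(B(W(C(-1, -5))) + 7848) = 1/(24 + 7848) = 1/7872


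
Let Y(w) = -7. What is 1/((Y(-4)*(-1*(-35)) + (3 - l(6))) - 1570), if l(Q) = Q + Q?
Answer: -1/1824 ≈ -0.00054825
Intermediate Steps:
l(Q) = 2*Q
1/((Y(-4)*(-1*(-35)) + (3 - l(6))) - 1570) = 1/((-(-7)*(-35) + (3 - 2*6)) - 1570) = 1/((-7*35 + (3 - 1*12)) - 1570) = 1/((-245 + (3 - 12)) - 1570) = 1/((-245 - 9) - 1570) = 1/(-254 - 1570) = 1/(-1824) = -1/1824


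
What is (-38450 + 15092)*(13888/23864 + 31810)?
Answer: -2216463183828/2983 ≈ -7.4303e+8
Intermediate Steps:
(-38450 + 15092)*(13888/23864 + 31810) = -23358*(13888*(1/23864) + 31810) = -23358*(1736/2983 + 31810) = -23358*94890966/2983 = -2216463183828/2983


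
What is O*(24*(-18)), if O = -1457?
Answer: 629424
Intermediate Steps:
O*(24*(-18)) = -34968*(-18) = -1457*(-432) = 629424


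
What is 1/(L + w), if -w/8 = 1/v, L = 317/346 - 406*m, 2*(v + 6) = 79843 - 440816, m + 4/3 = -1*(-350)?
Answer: -374702430/53042033074217 ≈ -7.0643e-6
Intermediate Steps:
m = 1046/3 (m = -4/3 - 1*(-350) = -4/3 + 350 = 1046/3 ≈ 348.67)
v = -360985/2 (v = -6 + (79843 - 440816)/2 = -6 + (½)*(-360973) = -6 - 360973/2 = -360985/2 ≈ -1.8049e+5)
L = -146936945/1038 (L = 317/346 - 406*1046/3 = 317*(1/346) - 424676/3 = 317/346 - 424676/3 = -146936945/1038 ≈ -1.4156e+5)
w = 16/360985 (w = -8/(-360985/2) = -8*(-2/360985) = 16/360985 ≈ 4.4323e-5)
1/(L + w) = 1/(-146936945/1038 + 16/360985) = 1/(-53042033074217/374702430) = -374702430/53042033074217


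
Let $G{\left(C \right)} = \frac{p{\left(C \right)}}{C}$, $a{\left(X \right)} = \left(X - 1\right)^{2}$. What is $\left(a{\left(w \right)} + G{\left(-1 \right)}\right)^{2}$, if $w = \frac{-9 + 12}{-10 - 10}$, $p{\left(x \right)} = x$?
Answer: $\frac{863041}{160000} \approx 5.394$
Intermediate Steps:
$w = - \frac{3}{20}$ ($w = \frac{3}{-20} = 3 \left(- \frac{1}{20}\right) = - \frac{3}{20} \approx -0.15$)
$a{\left(X \right)} = \left(-1 + X\right)^{2}$
$G{\left(C \right)} = 1$ ($G{\left(C \right)} = \frac{C}{C} = 1$)
$\left(a{\left(w \right)} + G{\left(-1 \right)}\right)^{2} = \left(\left(-1 - \frac{3}{20}\right)^{2} + 1\right)^{2} = \left(\left(- \frac{23}{20}\right)^{2} + 1\right)^{2} = \left(\frac{529}{400} + 1\right)^{2} = \left(\frac{929}{400}\right)^{2} = \frac{863041}{160000}$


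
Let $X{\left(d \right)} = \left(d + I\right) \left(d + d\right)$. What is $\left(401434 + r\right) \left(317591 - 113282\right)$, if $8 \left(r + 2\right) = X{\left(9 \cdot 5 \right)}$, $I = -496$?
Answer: $\frac{323918230797}{4} \approx 8.098 \cdot 10^{10}$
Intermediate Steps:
$X{\left(d \right)} = 2 d \left(-496 + d\right)$ ($X{\left(d \right)} = \left(d - 496\right) \left(d + d\right) = \left(-496 + d\right) 2 d = 2 d \left(-496 + d\right)$)
$r = - \frac{20303}{4}$ ($r = -2 + \frac{2 \cdot 9 \cdot 5 \left(-496 + 9 \cdot 5\right)}{8} = -2 + \frac{2 \cdot 45 \left(-496 + 45\right)}{8} = -2 + \frac{2 \cdot 45 \left(-451\right)}{8} = -2 + \frac{1}{8} \left(-40590\right) = -2 - \frac{20295}{4} = - \frac{20303}{4} \approx -5075.8$)
$\left(401434 + r\right) \left(317591 - 113282\right) = \left(401434 - \frac{20303}{4}\right) \left(317591 - 113282\right) = \frac{1585433}{4} \cdot 204309 = \frac{323918230797}{4}$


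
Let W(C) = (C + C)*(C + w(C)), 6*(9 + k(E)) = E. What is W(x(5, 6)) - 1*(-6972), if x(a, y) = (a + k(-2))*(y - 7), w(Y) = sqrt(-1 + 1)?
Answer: 63086/9 ≈ 7009.6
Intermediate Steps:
k(E) = -9 + E/6
w(Y) = 0 (w(Y) = sqrt(0) = 0)
x(a, y) = (-7 + y)*(-28/3 + a) (x(a, y) = (a + (-9 + (1/6)*(-2)))*(y - 7) = (a + (-9 - 1/3))*(-7 + y) = (a - 28/3)*(-7 + y) = (-28/3 + a)*(-7 + y) = (-7 + y)*(-28/3 + a))
W(C) = 2*C**2 (W(C) = (C + C)*(C + 0) = (2*C)*C = 2*C**2)
W(x(5, 6)) - 1*(-6972) = 2*(196/3 - 7*5 - 28/3*6 + 5*6)**2 - 1*(-6972) = 2*(196/3 - 35 - 56 + 30)**2 + 6972 = 2*(13/3)**2 + 6972 = 2*(169/9) + 6972 = 338/9 + 6972 = 63086/9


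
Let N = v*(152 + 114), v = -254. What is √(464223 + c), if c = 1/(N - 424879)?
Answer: 2*√28143531937795771/492443 ≈ 681.34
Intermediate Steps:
N = -67564 (N = -254*(152 + 114) = -254*266 = -67564)
c = -1/492443 (c = 1/(-67564 - 424879) = 1/(-492443) = -1/492443 ≈ -2.0307e-6)
√(464223 + c) = √(464223 - 1/492443) = √(228603366788/492443) = 2*√28143531937795771/492443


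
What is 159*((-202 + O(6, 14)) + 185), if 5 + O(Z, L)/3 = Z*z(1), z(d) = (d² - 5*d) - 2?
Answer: -22260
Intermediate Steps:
z(d) = -2 + d² - 5*d
O(Z, L) = -15 - 18*Z (O(Z, L) = -15 + 3*(Z*(-2 + 1² - 5*1)) = -15 + 3*(Z*(-2 + 1 - 5)) = -15 + 3*(Z*(-6)) = -15 + 3*(-6*Z) = -15 - 18*Z)
159*((-202 + O(6, 14)) + 185) = 159*((-202 + (-15 - 18*6)) + 185) = 159*((-202 + (-15 - 108)) + 185) = 159*((-202 - 123) + 185) = 159*(-325 + 185) = 159*(-140) = -22260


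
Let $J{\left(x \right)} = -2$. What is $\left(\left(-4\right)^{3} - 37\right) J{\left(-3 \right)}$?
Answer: $202$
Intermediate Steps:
$\left(\left(-4\right)^{3} - 37\right) J{\left(-3 \right)} = \left(\left(-4\right)^{3} - 37\right) \left(-2\right) = \left(-64 - 37\right) \left(-2\right) = \left(-101\right) \left(-2\right) = 202$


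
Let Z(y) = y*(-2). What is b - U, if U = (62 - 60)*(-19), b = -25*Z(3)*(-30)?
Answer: -4462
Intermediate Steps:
Z(y) = -2*y
b = -4500 (b = -(-50)*3*(-30) = -25*(-6)*(-30) = 150*(-30) = -4500)
U = -38 (U = 2*(-19) = -38)
b - U = -4500 - 1*(-38) = -4500 + 38 = -4462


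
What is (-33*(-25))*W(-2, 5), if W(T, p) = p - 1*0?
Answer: 4125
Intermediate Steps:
W(T, p) = p (W(T, p) = p + 0 = p)
(-33*(-25))*W(-2, 5) = -33*(-25)*5 = 825*5 = 4125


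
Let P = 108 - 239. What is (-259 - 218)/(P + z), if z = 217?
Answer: -477/86 ≈ -5.5465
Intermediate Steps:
P = -131
(-259 - 218)/(P + z) = (-259 - 218)/(-131 + 217) = -477/86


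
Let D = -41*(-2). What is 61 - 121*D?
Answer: -9861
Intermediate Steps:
D = 82
61 - 121*D = 61 - 121*82 = 61 - 9922 = -9861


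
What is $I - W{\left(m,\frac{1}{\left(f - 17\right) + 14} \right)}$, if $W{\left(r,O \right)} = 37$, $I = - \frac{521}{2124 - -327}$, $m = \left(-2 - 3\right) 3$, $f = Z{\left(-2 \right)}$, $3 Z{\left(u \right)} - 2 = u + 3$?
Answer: $- \frac{91208}{2451} \approx -37.213$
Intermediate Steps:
$Z{\left(u \right)} = \frac{5}{3} + \frac{u}{3}$ ($Z{\left(u \right)} = \frac{2}{3} + \frac{u + 3}{3} = \frac{2}{3} + \frac{3 + u}{3} = \frac{2}{3} + \left(1 + \frac{u}{3}\right) = \frac{5}{3} + \frac{u}{3}$)
$f = 1$ ($f = \frac{5}{3} + \frac{1}{3} \left(-2\right) = \frac{5}{3} - \frac{2}{3} = 1$)
$m = -15$ ($m = \left(-5\right) 3 = -15$)
$I = - \frac{521}{2451}$ ($I = - \frac{521}{2124 + 327} = - \frac{521}{2451} \approx -0.21257$)
$I - W{\left(m,\frac{1}{\left(f - 17\right) + 14} \right)} = - \frac{521}{2451} - 37 = - \frac{91208}{2451}$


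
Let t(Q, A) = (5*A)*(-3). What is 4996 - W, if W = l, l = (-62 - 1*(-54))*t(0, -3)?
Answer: 5356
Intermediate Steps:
t(Q, A) = -15*A
l = -360 (l = (-62 - 1*(-54))*(-15*(-3)) = (-62 + 54)*45 = -8*45 = -360)
W = -360
4996 - W = 4996 - 1*(-360) = 4996 + 360 = 5356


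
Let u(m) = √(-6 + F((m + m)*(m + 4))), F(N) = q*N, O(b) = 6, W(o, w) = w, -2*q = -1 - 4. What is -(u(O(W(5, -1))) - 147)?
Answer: 147 - 7*√6 ≈ 129.85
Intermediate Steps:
q = 5/2 (q = -(-1 - 4)/2 = -½*(-5) = 5/2 ≈ 2.5000)
F(N) = 5*N/2
u(m) = √(-6 + 5*m*(4 + m)) (u(m) = √(-6 + 5*((m + m)*(m + 4))/2) = √(-6 + 5*((2*m)*(4 + m))/2) = √(-6 + 5*(2*m*(4 + m))/2) = √(-6 + 5*m*(4 + m)))
-(u(O(W(5, -1))) - 147) = -(√(-6 + 5*6*(4 + 6)) - 147) = -(√(-6 + 5*6*10) - 147) = -(√(-6 + 300) - 147) = -(√294 - 147) = -(7*√6 - 147) = -(-147 + 7*√6) = 147 - 7*√6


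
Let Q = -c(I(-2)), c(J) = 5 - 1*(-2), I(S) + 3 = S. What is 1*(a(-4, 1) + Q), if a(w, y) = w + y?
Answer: -10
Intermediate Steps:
I(S) = -3 + S
c(J) = 7 (c(J) = 5 + 2 = 7)
Q = -7 (Q = -1*7 = -7)
1*(a(-4, 1) + Q) = 1*((-4 + 1) - 7) = 1*(-3 - 7) = 1*(-10) = -10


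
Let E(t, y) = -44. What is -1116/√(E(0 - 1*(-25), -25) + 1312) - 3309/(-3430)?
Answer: 3309/3430 - 558*√317/317 ≈ -30.376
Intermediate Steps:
-1116/√(E(0 - 1*(-25), -25) + 1312) - 3309/(-3430) = -1116/√(-44 + 1312) - 3309/(-3430) = -1116*√317/634 - 3309*(-1/3430) = -1116*√317/634 + 3309/3430 = -558*√317/317 + 3309/3430 = 3309/3430 - 558*√317/317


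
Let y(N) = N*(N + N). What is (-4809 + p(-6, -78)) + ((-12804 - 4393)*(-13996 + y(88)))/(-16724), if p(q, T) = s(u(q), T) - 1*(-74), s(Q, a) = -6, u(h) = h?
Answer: -13407640/4181 ≈ -3206.8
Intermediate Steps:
y(N) = 2*N² (y(N) = N*(2*N) = 2*N²)
p(q, T) = 68 (p(q, T) = -6 - 1*(-74) = -6 + 74 = 68)
(-4809 + p(-6, -78)) + ((-12804 - 4393)*(-13996 + y(88)))/(-16724) = (-4809 + 68) + ((-12804 - 4393)*(-13996 + 2*88²))/(-16724) = -4741 - 17197*(-13996 + 2*7744)*(-1/16724) = -4741 - 17197*(-13996 + 15488)*(-1/16724) = -4741 - 17197*1492*(-1/16724) = -4741 - 25657924*(-1/16724) = -4741 + 6414481/4181 = -13407640/4181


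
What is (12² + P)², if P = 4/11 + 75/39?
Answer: 437604561/20449 ≈ 21400.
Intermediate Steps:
P = 327/143 (P = 4*(1/11) + 75*(1/39) = 4/11 + 25/13 = 327/143 ≈ 2.2867)
(12² + P)² = (12² + 327/143)² = (144 + 327/143)² = (20919/143)² = 437604561/20449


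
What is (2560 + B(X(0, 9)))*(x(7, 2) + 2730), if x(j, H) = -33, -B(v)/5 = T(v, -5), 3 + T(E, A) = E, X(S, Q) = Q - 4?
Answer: 6877350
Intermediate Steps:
X(S, Q) = -4 + Q
T(E, A) = -3 + E
B(v) = 15 - 5*v (B(v) = -5*(-3 + v) = 15 - 5*v)
(2560 + B(X(0, 9)))*(x(7, 2) + 2730) = (2560 + (15 - 5*(-4 + 9)))*(-33 + 2730) = (2560 + (15 - 5*5))*2697 = (2560 + (15 - 25))*2697 = (2560 - 10)*2697 = 2550*2697 = 6877350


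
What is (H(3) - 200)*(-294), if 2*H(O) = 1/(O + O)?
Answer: 117551/2 ≈ 58776.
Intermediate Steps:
H(O) = 1/(4*O) (H(O) = 1/(2*(O + O)) = 1/(2*((2*O))) = (1/(2*O))/2 = 1/(4*O))
(H(3) - 200)*(-294) = ((¼)/3 - 200)*(-294) = ((¼)*(⅓) - 200)*(-294) = (1/12 - 200)*(-294) = -2399/12*(-294) = 117551/2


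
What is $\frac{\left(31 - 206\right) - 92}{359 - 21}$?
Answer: $- \frac{267}{338} \approx -0.78994$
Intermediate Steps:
$\frac{\left(31 - 206\right) - 92}{359 - 21} = \frac{\left(31 - 206\right) - 92}{338} = \left(-175 - 92\right) \frac{1}{338} = \left(-267\right) \frac{1}{338} = - \frac{267}{338}$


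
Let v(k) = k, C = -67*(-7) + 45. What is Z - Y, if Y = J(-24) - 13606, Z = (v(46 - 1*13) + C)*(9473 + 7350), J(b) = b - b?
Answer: 9215787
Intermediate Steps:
J(b) = 0
C = 514 (C = 469 + 45 = 514)
Z = 9202181 (Z = ((46 - 1*13) + 514)*(9473 + 7350) = ((46 - 13) + 514)*16823 = (33 + 514)*16823 = 547*16823 = 9202181)
Y = -13606 (Y = 0 - 13606 = -13606)
Z - Y = 9202181 - 1*(-13606) = 9202181 + 13606 = 9215787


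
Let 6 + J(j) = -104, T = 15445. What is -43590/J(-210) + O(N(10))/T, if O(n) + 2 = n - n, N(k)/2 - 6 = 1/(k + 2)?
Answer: 67324733/169895 ≈ 396.27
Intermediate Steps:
J(j) = -110 (J(j) = -6 - 104 = -110)
N(k) = 12 + 2/(2 + k) (N(k) = 12 + 2/(k + 2) = 12 + 2/(2 + k))
O(n) = -2 (O(n) = -2 + (n - n) = -2 + 0 = -2)
-43590/J(-210) + O(N(10))/T = -43590/(-110) - 2/15445 = -43590*(-1/110) - 2*1/15445 = 4359/11 - 2/15445 = 67324733/169895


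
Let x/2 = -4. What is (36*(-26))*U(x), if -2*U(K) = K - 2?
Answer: -4680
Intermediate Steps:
x = -8 (x = 2*(-4) = -8)
U(K) = 1 - K/2 (U(K) = -(K - 2)/2 = -(-2 + K)/2 = 1 - K/2)
(36*(-26))*U(x) = (36*(-26))*(1 - ½*(-8)) = -936*(1 + 4) = -936*5 = -4680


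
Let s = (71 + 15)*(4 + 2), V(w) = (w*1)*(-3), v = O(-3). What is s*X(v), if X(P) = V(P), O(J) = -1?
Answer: 1548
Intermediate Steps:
v = -1
V(w) = -3*w (V(w) = w*(-3) = -3*w)
X(P) = -3*P
s = 516 (s = 86*6 = 516)
s*X(v) = 516*(-3*(-1)) = 516*3 = 1548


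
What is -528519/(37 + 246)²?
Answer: -528519/80089 ≈ -6.5991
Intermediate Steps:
-528519/(37 + 246)² = -528519/(283²) = -528519/80089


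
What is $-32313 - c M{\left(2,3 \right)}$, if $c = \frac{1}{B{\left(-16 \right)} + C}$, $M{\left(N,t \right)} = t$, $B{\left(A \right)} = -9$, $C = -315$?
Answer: $- \frac{3489803}{108} \approx -32313.0$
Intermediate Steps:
$c = - \frac{1}{324}$ ($c = \frac{1}{-9 - 315} = \frac{1}{-324} = - \frac{1}{324} \approx -0.0030864$)
$-32313 - c M{\left(2,3 \right)} = -32313 - \left(- \frac{1}{324}\right) 3 = -32313 - - \frac{1}{108} = -32313 + \frac{1}{108} = - \frac{3489803}{108}$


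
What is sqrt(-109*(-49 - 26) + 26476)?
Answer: sqrt(34651) ≈ 186.15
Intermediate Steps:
sqrt(-109*(-49 - 26) + 26476) = sqrt(-109*(-75) + 26476) = sqrt(8175 + 26476) = sqrt(34651)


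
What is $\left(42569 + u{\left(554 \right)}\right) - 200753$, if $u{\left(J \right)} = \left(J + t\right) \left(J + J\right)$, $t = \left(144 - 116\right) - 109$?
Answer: $365900$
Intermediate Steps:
$t = -81$ ($t = 28 - 109 = -81$)
$u{\left(J \right)} = 2 J \left(-81 + J\right)$ ($u{\left(J \right)} = \left(J - 81\right) \left(J + J\right) = \left(-81 + J\right) 2 J = 2 J \left(-81 + J\right)$)
$\left(42569 + u{\left(554 \right)}\right) - 200753 = \left(42569 + 2 \cdot 554 \left(-81 + 554\right)\right) - 200753 = \left(42569 + 2 \cdot 554 \cdot 473\right) - 200753 = \left(42569 + 524084\right) - 200753 = 566653 - 200753 = 365900$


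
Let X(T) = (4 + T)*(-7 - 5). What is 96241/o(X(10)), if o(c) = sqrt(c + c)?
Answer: -96241*I*sqrt(21)/84 ≈ -5250.4*I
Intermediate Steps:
X(T) = -48 - 12*T (X(T) = (4 + T)*(-12) = -48 - 12*T)
o(c) = sqrt(2)*sqrt(c) (o(c) = sqrt(2*c) = sqrt(2)*sqrt(c))
96241/o(X(10)) = 96241/((sqrt(2)*sqrt(-48 - 12*10))) = 96241/((sqrt(2)*sqrt(-48 - 120))) = 96241/((sqrt(2)*sqrt(-168))) = 96241/((sqrt(2)*(2*I*sqrt(42)))) = 96241/((4*I*sqrt(21))) = 96241*(-I*sqrt(21)/84) = -96241*I*sqrt(21)/84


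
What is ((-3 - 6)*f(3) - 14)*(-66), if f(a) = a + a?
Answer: 4488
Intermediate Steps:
f(a) = 2*a
((-3 - 6)*f(3) - 14)*(-66) = ((-3 - 6)*(2*3) - 14)*(-66) = (-9*6 - 14)*(-66) = (-54 - 14)*(-66) = -68*(-66) = 4488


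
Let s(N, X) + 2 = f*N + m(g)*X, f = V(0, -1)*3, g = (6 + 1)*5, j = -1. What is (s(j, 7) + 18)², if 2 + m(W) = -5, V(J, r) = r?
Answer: 900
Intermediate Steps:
g = 35 (g = 7*5 = 35)
m(W) = -7 (m(W) = -2 - 5 = -7)
f = -3 (f = -1*3 = -3)
s(N, X) = -2 - 7*X - 3*N (s(N, X) = -2 + (-3*N - 7*X) = -2 + (-7*X - 3*N) = -2 - 7*X - 3*N)
(s(j, 7) + 18)² = ((-2 - 7*7 - 3*(-1)) + 18)² = ((-2 - 49 + 3) + 18)² = (-48 + 18)² = (-30)² = 900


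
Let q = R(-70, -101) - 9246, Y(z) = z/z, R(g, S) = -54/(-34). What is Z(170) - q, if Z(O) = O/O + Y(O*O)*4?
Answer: 157240/17 ≈ 9249.4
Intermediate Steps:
R(g, S) = 27/17 (R(g, S) = -54*(-1/34) = 27/17)
Y(z) = 1
Z(O) = 5 (Z(O) = O/O + 1*4 = 1 + 4 = 5)
q = -157155/17 (q = 27/17 - 9246 = -157155/17 ≈ -9244.4)
Z(170) - q = 5 - 1*(-157155/17) = 5 + 157155/17 = 157240/17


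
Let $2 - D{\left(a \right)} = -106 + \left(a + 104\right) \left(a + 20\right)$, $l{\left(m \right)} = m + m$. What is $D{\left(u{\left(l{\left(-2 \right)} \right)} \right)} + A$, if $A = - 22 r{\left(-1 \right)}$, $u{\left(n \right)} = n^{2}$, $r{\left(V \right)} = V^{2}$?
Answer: $-4234$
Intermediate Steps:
$l{\left(m \right)} = 2 m$
$D{\left(a \right)} = 108 - \left(20 + a\right) \left(104 + a\right)$ ($D{\left(a \right)} = 2 - \left(-106 + \left(a + 104\right) \left(a + 20\right)\right) = 2 - \left(-106 + \left(104 + a\right) \left(20 + a\right)\right) = 2 - \left(-106 + \left(20 + a\right) \left(104 + a\right)\right) = 108 - \left(20 + a\right) \left(104 + a\right)$)
$A = -22$ ($A = - 22 \left(-1\right)^{2} = \left(-22\right) 1 = -22$)
$D{\left(u{\left(l{\left(-2 \right)} \right)} \right)} + A = \left(-1972 - \left(\left(2 \left(-2\right)\right)^{2}\right)^{2} - 124 \left(2 \left(-2\right)\right)^{2}\right) - 22 = \left(-1972 - \left(\left(-4\right)^{2}\right)^{2} - 124 \left(-4\right)^{2}\right) - 22 = \left(-1972 - 16^{2} - 1984\right) - 22 = \left(-1972 - 256 - 1984\right) - 22 = -4212 - 22 = -4234$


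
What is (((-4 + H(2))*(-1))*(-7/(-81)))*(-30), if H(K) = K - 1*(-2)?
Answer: 0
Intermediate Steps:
H(K) = 2 + K (H(K) = K + 2 = 2 + K)
(((-4 + H(2))*(-1))*(-7/(-81)))*(-30) = (((-4 + (2 + 2))*(-1))*(-7/(-81)))*(-30) = (((-4 + 4)*(-1))*(-7*(-1/81)))*(-30) = ((0*(-1))*(7/81))*(-30) = (0*(7/81))*(-30) = 0*(-30) = 0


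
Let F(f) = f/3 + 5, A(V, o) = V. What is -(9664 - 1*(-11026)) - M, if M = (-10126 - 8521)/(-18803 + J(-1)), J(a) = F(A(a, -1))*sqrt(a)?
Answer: -65838228194999/3181975477 - 783174*I/3181975477 ≈ -20691.0 - 0.00024613*I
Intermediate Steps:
F(f) = 5 + f/3 (F(f) = f*(1/3) + 5 = f/3 + 5 = 5 + f/3)
J(a) = sqrt(a)*(5 + a/3) (J(a) = (5 + a/3)*sqrt(a) = sqrt(a)*(5 + a/3))
M = -167823*(-18803 - 14*I/3)/3181975477 (M = (-10126 - 8521)/(-18803 + sqrt(-1)*(15 - 1)/3) = -18647/(-18803 + (1/3)*I*14) = -18647*9*(-18803 - 14*I/3)/3181975477 = -167823*(-18803 - 14*I/3)/3181975477 ≈ 0.9917 + 0.00024613*I)
-(9664 - 1*(-11026)) - M = -(9664 - 1*(-11026)) - (3155575869/3181975477 + 783174*I/3181975477) = -(9664 + 11026) + (-3155575869/3181975477 - 783174*I/3181975477) = -1*20690 + (-3155575869/3181975477 - 783174*I/3181975477) = -20690 + (-3155575869/3181975477 - 783174*I/3181975477) = -65838228194999/3181975477 - 783174*I/3181975477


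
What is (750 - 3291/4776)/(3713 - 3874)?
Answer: -1192903/256312 ≈ -4.6541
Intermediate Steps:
(750 - 3291/4776)/(3713 - 3874) = (750 - 3291*1/4776)/(-161) = (750 - 1097/1592)*(-1/161) = (1192903/1592)*(-1/161) = -1192903/256312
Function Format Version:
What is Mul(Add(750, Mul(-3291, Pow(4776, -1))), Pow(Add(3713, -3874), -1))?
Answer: Rational(-1192903, 256312) ≈ -4.6541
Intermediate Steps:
Mul(Add(750, Mul(-3291, Pow(4776, -1))), Pow(Add(3713, -3874), -1)) = Mul(Add(750, Mul(-3291, Rational(1, 4776))), Pow(-161, -1)) = Mul(Add(750, Rational(-1097, 1592)), Rational(-1, 161)) = Mul(Rational(1192903, 1592), Rational(-1, 161)) = Rational(-1192903, 256312)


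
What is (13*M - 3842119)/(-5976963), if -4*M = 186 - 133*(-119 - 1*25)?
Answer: 7809935/11953926 ≈ 0.65334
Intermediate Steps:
M = -9669/2 (M = -(186 - 133*(-119 - 1*25))/4 = -(186 - 133*(-119 - 25))/4 = -(186 - 133*(-144))/4 = -(186 + 19152)/4 = -¼*19338 = -9669/2 ≈ -4834.5)
(13*M - 3842119)/(-5976963) = (13*(-9669/2) - 3842119)/(-5976963) = (-125697/2 - 3842119)*(-1/5976963) = -7809935/2*(-1/5976963) = 7809935/11953926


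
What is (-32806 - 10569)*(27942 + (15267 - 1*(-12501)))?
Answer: -2416421250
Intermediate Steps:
(-32806 - 10569)*(27942 + (15267 - 1*(-12501))) = -43375*(27942 + (15267 + 12501)) = -43375*(27942 + 27768) = -43375*55710 = -2416421250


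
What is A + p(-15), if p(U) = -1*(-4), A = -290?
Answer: -286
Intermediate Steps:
p(U) = 4
A + p(-15) = -290 + 4 = -286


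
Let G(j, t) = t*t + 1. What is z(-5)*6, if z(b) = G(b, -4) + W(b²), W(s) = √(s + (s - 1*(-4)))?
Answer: 102 + 18*√6 ≈ 146.09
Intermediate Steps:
G(j, t) = 1 + t² (G(j, t) = t² + 1 = 1 + t²)
W(s) = √(4 + 2*s) (W(s) = √(s + (s + 4)) = √(s + (4 + s)) = √(4 + 2*s))
z(b) = 17 + √(4 + 2*b²) (z(b) = (1 + (-4)²) + √(4 + 2*b²) = (1 + 16) + √(4 + 2*b²) = 17 + √(4 + 2*b²))
z(-5)*6 = (17 + √(4 + 2*(-5)²))*6 = (17 + √(4 + 2*25))*6 = (17 + √(4 + 50))*6 = (17 + √54)*6 = (17 + 3*√6)*6 = 102 + 18*√6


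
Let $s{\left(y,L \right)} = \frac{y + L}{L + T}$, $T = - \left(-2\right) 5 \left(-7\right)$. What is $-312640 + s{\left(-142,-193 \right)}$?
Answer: $- \frac{82223985}{263} \approx -3.1264 \cdot 10^{5}$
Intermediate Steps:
$T = -70$ ($T = - \left(-10\right) \left(-7\right) = \left(-1\right) 70 = -70$)
$s{\left(y,L \right)} = \frac{L + y}{-70 + L}$ ($s{\left(y,L \right)} = \frac{y + L}{L - 70} = \frac{L + y}{-70 + L}$)
$-312640 + s{\left(-142,-193 \right)} = -312640 + \frac{-193 - 142}{-70 - 193} = -312640 + \frac{1}{-263} \left(-335\right) = -312640 - - \frac{335}{263} = -312640 + \frac{335}{263} = - \frac{82223985}{263}$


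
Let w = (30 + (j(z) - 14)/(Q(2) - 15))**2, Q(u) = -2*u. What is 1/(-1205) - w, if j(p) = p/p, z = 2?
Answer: -409566606/435005 ≈ -941.52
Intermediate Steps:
j(p) = 1
w = 339889/361 (w = (30 + (1 - 14)/(-2*2 - 15))**2 = (30 - 13/(-4 - 15))**2 = (30 - 13/(-19))**2 = (30 - 13*(-1/19))**2 = (30 + 13/19)**2 = (583/19)**2 = 339889/361 ≈ 941.52)
1/(-1205) - w = 1/(-1205) - 1*339889/361 = -1/1205 - 339889/361 = -409566606/435005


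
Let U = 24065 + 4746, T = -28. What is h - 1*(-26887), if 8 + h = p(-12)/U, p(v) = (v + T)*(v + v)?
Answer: 774411829/28811 ≈ 26879.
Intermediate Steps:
U = 28811
p(v) = 2*v*(-28 + v) (p(v) = (v - 28)*(v + v) = (-28 + v)*(2*v) = 2*v*(-28 + v))
h = -229528/28811 (h = -8 + (2*(-12)*(-28 - 12))/28811 = -8 + (2*(-12)*(-40))*(1/28811) = -8 + 960*(1/28811) = -8 + 960/28811 = -229528/28811 ≈ -7.9667)
h - 1*(-26887) = -229528/28811 - 1*(-26887) = -229528/28811 + 26887 = 774411829/28811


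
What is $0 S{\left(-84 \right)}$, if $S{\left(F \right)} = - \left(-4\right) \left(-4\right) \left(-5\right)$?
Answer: $0$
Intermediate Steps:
$S{\left(F \right)} = 80$ ($S{\left(F \right)} = - 16 \left(-5\right) = \left(-1\right) \left(-80\right) = 80$)
$0 S{\left(-84 \right)} = 0 \cdot 80 = 0$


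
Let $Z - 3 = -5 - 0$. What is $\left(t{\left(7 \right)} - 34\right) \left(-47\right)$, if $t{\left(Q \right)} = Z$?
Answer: $1692$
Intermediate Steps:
$Z = -2$ ($Z = 3 - 5 = -2$)
$t{\left(Q \right)} = -2$
$\left(t{\left(7 \right)} - 34\right) \left(-47\right) = \left(-2 - 34\right) \left(-47\right) = \left(-36\right) \left(-47\right) = 1692$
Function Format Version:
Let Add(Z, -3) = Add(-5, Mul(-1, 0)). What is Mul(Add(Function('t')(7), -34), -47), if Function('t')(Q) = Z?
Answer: 1692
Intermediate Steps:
Z = -2 (Z = Add(3, Add(-5, Mul(-1, 0))) = Add(3, Add(-5, 0)) = Add(3, -5) = -2)
Function('t')(Q) = -2
Mul(Add(Function('t')(7), -34), -47) = Mul(Add(-2, -34), -47) = Mul(-36, -47) = 1692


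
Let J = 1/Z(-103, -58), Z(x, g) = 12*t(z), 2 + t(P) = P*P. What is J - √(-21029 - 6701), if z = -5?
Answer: 1/276 - I*√27730 ≈ 0.0036232 - 166.52*I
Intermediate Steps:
t(P) = -2 + P² (t(P) = -2 + P*P = -2 + P²)
Z(x, g) = 276 (Z(x, g) = 12*(-2 + (-5)²) = 12*(-2 + 25) = 12*23 = 276)
J = 1/276 ≈ 0.0036232
J - √(-21029 - 6701) = 1/276 - √(-21029 - 6701) = 1/276 - √(-27730) = 1/276 - I*√27730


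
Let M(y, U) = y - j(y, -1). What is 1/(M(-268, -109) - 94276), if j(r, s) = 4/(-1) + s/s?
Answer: -1/94541 ≈ -1.0577e-5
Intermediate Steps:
j(r, s) = -3 (j(r, s) = 4*(-1) + 1 = -4 + 1 = -3)
M(y, U) = 3 + y (M(y, U) = y - 1*(-3) = y + 3 = 3 + y)
1/(M(-268, -109) - 94276) = 1/((3 - 268) - 94276) = 1/(-265 - 94276) = 1/(-94541) = -1/94541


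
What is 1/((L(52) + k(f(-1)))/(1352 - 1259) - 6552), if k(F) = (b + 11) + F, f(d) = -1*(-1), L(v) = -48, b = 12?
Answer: -31/203120 ≈ -0.00015262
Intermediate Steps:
f(d) = 1
k(F) = 23 + F (k(F) = (12 + 11) + F = 23 + F)
1/((L(52) + k(f(-1)))/(1352 - 1259) - 6552) = 1/((-48 + (23 + 1))/(1352 - 1259) - 6552) = 1/((-48 + 24)/93 - 6552) = 1/(-24*1/93 - 6552) = 1/(-8/31 - 6552) = 1/(-203120/31) = -31/203120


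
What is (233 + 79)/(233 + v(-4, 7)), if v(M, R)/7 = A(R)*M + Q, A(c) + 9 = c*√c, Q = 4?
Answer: -160056/5743 - 61152*√7/5743 ≈ -56.042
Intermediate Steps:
A(c) = -9 + c^(3/2) (A(c) = -9 + c*√c = -9 + c^(3/2))
v(M, R) = 28 + 7*M*(-9 + R^(3/2)) (v(M, R) = 7*((-9 + R^(3/2))*M + 4) = 7*(M*(-9 + R^(3/2)) + 4) = 7*(4 + M*(-9 + R^(3/2))) = 28 + 7*M*(-9 + R^(3/2)))
(233 + 79)/(233 + v(-4, 7)) = (233 + 79)/(233 + (28 + 7*(-4)*(-9 + 7^(3/2)))) = 312/(233 + (28 + 7*(-4)*(-9 + 7*√7))) = 312/(233 + (28 + (252 - 196*√7))) = 312/(233 + (280 - 196*√7)) = 312/(513 - 196*√7)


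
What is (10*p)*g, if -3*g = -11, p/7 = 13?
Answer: 10010/3 ≈ 3336.7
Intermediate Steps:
p = 91 (p = 7*13 = 91)
g = 11/3 (g = -1/3*(-11) = 11/3 ≈ 3.6667)
(10*p)*g = (10*91)*(11/3) = 910*(11/3) = 10010/3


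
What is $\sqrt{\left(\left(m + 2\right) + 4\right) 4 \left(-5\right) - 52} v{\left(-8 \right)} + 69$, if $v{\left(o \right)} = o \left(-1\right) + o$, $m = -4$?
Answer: $69$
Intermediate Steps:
$v{\left(o \right)} = 0$ ($v{\left(o \right)} = - o + o = 0$)
$\sqrt{\left(\left(m + 2\right) + 4\right) 4 \left(-5\right) - 52} v{\left(-8 \right)} + 69 = \sqrt{\left(\left(-4 + 2\right) + 4\right) 4 \left(-5\right) - 52} \cdot 0 + 69 = \sqrt{\left(-2 + 4\right) 4 \left(-5\right) - 52} \cdot 0 + 69 = \sqrt{2 \cdot 4 \left(-5\right) - 52} \cdot 0 + 69 = \sqrt{8 \left(-5\right) - 52} \cdot 0 + 69 = \sqrt{-40 - 52} \cdot 0 + 69 = \sqrt{-92} \cdot 0 + 69 = 2 i \sqrt{23} \cdot 0 + 69 = 0 + 69 = 69$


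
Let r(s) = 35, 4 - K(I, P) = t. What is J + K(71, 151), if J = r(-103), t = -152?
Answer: 191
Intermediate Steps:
K(I, P) = 156 (K(I, P) = 4 - 1*(-152) = 4 + 152 = 156)
J = 35
J + K(71, 151) = 35 + 156 = 191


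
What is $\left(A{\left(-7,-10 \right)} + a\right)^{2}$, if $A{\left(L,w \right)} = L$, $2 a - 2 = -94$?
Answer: $2809$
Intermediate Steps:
$a = -46$ ($a = 1 + \frac{1}{2} \left(-94\right) = 1 - 47 = -46$)
$\left(A{\left(-7,-10 \right)} + a\right)^{2} = \left(-7 - 46\right)^{2} = \left(-53\right)^{2} = 2809$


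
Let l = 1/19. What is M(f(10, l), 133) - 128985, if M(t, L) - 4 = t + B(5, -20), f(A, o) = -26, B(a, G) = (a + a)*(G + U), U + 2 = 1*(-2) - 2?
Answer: -129267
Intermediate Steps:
U = -6 (U = -2 + (1*(-2) - 2) = -2 + (-2 - 2) = -2 - 4 = -6)
l = 1/19 ≈ 0.052632
B(a, G) = 2*a*(-6 + G) (B(a, G) = (a + a)*(G - 6) = (2*a)*(-6 + G) = 2*a*(-6 + G))
M(t, L) = -256 + t (M(t, L) = 4 + (t + 2*5*(-6 - 20)) = 4 + (t + 2*5*(-26)) = 4 + (t - 260) = 4 + (-260 + t) = -256 + t)
M(f(10, l), 133) - 128985 = (-256 - 26) - 128985 = -282 - 128985 = -129267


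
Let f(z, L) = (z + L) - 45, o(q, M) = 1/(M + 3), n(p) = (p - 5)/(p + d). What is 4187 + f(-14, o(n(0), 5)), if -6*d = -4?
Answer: 33025/8 ≈ 4128.1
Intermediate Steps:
d = ⅔ (d = -⅙*(-4) = ⅔ ≈ 0.66667)
n(p) = (-5 + p)/(⅔ + p) (n(p) = (p - 5)/(p + ⅔) = (-5 + p)/(⅔ + p))
o(q, M) = 1/(3 + M)
f(z, L) = -45 + L + z (f(z, L) = (L + z) - 45 = -45 + L + z)
4187 + f(-14, o(n(0), 5)) = 4187 + (-45 + 1/(3 + 5) - 14) = 4187 + (-45 + 1/8 - 14) = 4187 + (-45 + ⅛ - 14) = 4187 - 471/8 = 33025/8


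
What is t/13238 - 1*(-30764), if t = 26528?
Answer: 203640180/6619 ≈ 30766.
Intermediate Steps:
t/13238 - 1*(-30764) = 26528/13238 - 1*(-30764) = 26528*(1/13238) + 30764 = 13264/6619 + 30764 = 203640180/6619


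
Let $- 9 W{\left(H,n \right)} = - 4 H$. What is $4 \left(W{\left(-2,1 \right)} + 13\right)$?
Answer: $\frac{436}{9} \approx 48.444$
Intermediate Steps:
$W{\left(H,n \right)} = \frac{4 H}{9}$ ($W{\left(H,n \right)} = - \frac{\left(-4\right) H}{9} = \frac{4 H}{9}$)
$4 \left(W{\left(-2,1 \right)} + 13\right) = 4 \left(\frac{4}{9} \left(-2\right) + 13\right) = 4 \left(- \frac{8}{9} + 13\right) = 4 \cdot \frac{109}{9} = \frac{436}{9}$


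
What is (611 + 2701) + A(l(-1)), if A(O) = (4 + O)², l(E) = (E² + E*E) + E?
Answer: 3337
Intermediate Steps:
l(E) = E + 2*E² (l(E) = (E² + E²) + E = 2*E² + E = E + 2*E²)
(611 + 2701) + A(l(-1)) = (611 + 2701) + (4 - (1 + 2*(-1)))² = 3312 + (4 - (1 - 2))² = 3312 + (4 - 1*(-1))² = 3312 + (4 + 1)² = 3312 + 5² = 3312 + 25 = 3337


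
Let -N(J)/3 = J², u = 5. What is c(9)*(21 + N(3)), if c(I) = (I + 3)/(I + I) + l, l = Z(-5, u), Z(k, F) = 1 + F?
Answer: -40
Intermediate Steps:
N(J) = -3*J²
l = 6 (l = 1 + 5 = 6)
c(I) = 6 + (3 + I)/(2*I) (c(I) = (I + 3)/(I + I) + 6 = (3 + I)/((2*I)) + 6 = (3 + I)*(1/(2*I)) + 6 = (3 + I)/(2*I) + 6 = 6 + (3 + I)/(2*I))
c(9)*(21 + N(3)) = ((½)*(3 + 13*9)/9)*(21 - 3*3²) = ((½)*(⅑)*(3 + 117))*(21 - 3*9) = ((½)*(⅑)*120)*(21 - 27) = (20/3)*(-6) = -40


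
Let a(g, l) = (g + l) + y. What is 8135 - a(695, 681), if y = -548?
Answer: 7307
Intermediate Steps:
a(g, l) = -548 + g + l (a(g, l) = (g + l) - 548 = -548 + g + l)
8135 - a(695, 681) = 8135 - (-548 + 695 + 681) = 8135 - 1*828 = 8135 - 828 = 7307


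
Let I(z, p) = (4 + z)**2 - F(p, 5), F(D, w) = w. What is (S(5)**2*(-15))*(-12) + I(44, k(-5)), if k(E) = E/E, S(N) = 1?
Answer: 2479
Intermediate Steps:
k(E) = 1
I(z, p) = -5 + (4 + z)**2 (I(z, p) = (4 + z)**2 - 1*5 = (4 + z)**2 - 5 = -5 + (4 + z)**2)
(S(5)**2*(-15))*(-12) + I(44, k(-5)) = (1**2*(-15))*(-12) + (-5 + (4 + 44)**2) = (1*(-15))*(-12) + (-5 + 48**2) = -15*(-12) + (-5 + 2304) = 180 + 2299 = 2479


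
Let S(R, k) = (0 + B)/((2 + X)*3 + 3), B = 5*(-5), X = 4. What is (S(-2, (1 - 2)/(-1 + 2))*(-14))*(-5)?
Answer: -250/3 ≈ -83.333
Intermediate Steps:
B = -25
S(R, k) = -25/21 (S(R, k) = (0 - 25)/((2 + 4)*3 + 3) = -25/(6*3 + 3) = -25/(18 + 3) = -25/21)
(S(-2, (1 - 2)/(-1 + 2))*(-14))*(-5) = -25/21*(-14)*(-5) = (50/3)*(-5) = -250/3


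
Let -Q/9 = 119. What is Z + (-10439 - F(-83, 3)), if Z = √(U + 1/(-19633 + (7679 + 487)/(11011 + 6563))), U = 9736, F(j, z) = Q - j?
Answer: -9451 + √2012111759625592787/14375924 ≈ -9352.3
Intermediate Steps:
Q = -1071 (Q = -9*119 = -1071)
F(j, z) = -1071 - j
Z = √2012111759625592787/14375924 (Z = √(9736 + 1/(-19633 + (7679 + 487)/(11011 + 6563))) = √(9736 + 1/(-19633 + 8166/17574)) = √(9736 + 1/(-19633 + 8166*(1/17574))) = √(9736 + 1/(-19633 + 1361/2929)) = √(9736 + 1/(-57503696/2929)) = √(9736 - 2929/57503696) = √(559855981327/57503696) = √2012111759625592787/14375924 ≈ 98.671)
Z + (-10439 - F(-83, 3)) = √2012111759625592787/14375924 + (-10439 - (-1071 - 1*(-83))) = √2012111759625592787/14375924 + (-10439 - (-1071 + 83)) = √2012111759625592787/14375924 + (-10439 - 1*(-988)) = √2012111759625592787/14375924 + (-10439 + 988) = √2012111759625592787/14375924 - 9451 = -9451 + √2012111759625592787/14375924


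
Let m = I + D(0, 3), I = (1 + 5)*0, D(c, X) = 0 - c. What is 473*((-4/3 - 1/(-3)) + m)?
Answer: -473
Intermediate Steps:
D(c, X) = -c
I = 0 (I = 6*0 = 0)
m = 0 (m = 0 - 1*0 = 0 + 0 = 0)
473*((-4/3 - 1/(-3)) + m) = 473*((-4/3 - 1/(-3)) + 0) = 473*((-4*⅓ - 1*(-⅓)) + 0) = 473*((-4/3 + ⅓) + 0) = 473*(-1 + 0) = 473*(-1) = -473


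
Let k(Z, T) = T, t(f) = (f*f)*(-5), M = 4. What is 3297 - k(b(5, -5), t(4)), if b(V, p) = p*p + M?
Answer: 3377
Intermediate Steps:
b(V, p) = 4 + p² (b(V, p) = p*p + 4 = p² + 4 = 4 + p²)
t(f) = -5*f² (t(f) = f²*(-5) = -5*f²)
3297 - k(b(5, -5), t(4)) = 3297 - (-5)*4² = 3297 - (-5)*16 = 3297 - 1*(-80) = 3297 + 80 = 3377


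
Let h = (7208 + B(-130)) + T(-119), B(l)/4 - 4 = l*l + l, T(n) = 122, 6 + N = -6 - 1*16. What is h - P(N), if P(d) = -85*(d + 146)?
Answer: 84456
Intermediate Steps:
N = -28 (N = -6 + (-6 - 1*16) = -6 + (-6 - 16) = -6 - 22 = -28)
B(l) = 16 + 4*l + 4*l² (B(l) = 16 + 4*(l*l + l) = 16 + 4*(l² + l) = 16 + 4*(l + l²) = 16 + (4*l + 4*l²) = 16 + 4*l + 4*l²)
P(d) = -12410 - 85*d (P(d) = -85*(146 + d) = -12410 - 85*d)
h = 74426 (h = (7208 + (16 + 4*(-130) + 4*(-130)²)) + 122 = (7208 + (16 - 520 + 4*16900)) + 122 = (7208 + (16 - 520 + 67600)) + 122 = (7208 + 67096) + 122 = 74304 + 122 = 74426)
h - P(N) = 74426 - (-12410 - 85*(-28)) = 74426 - (-12410 + 2380) = 74426 - 1*(-10030) = 74426 + 10030 = 84456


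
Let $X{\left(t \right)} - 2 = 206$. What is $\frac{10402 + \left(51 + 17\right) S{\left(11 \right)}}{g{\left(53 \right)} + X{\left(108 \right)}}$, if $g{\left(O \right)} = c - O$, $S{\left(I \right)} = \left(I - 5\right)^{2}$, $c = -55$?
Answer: $\frac{257}{2} \approx 128.5$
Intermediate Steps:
$S{\left(I \right)} = \left(-5 + I\right)^{2}$
$g{\left(O \right)} = -55 - O$
$X{\left(t \right)} = 208$ ($X{\left(t \right)} = 2 + 206 = 208$)
$\frac{10402 + \left(51 + 17\right) S{\left(11 \right)}}{g{\left(53 \right)} + X{\left(108 \right)}} = \frac{10402 + \left(51 + 17\right) \left(-5 + 11\right)^{2}}{\left(-55 - 53\right) + 208} = \frac{10402 + 68 \cdot 6^{2}}{\left(-55 - 53\right) + 208} = \frac{10402 + 68 \cdot 36}{-108 + 208} = \frac{10402 + 2448}{100} = 12850 \cdot \frac{1}{100} = \frac{257}{2}$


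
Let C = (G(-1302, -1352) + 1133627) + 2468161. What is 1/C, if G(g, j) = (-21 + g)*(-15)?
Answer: 1/3621633 ≈ 2.7612e-7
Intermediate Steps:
G(g, j) = 315 - 15*g
C = 3621633 (C = ((315 - 15*(-1302)) + 1133627) + 2468161 = ((315 + 19530) + 1133627) + 2468161 = (19845 + 1133627) + 2468161 = 1153472 + 2468161 = 3621633)
1/C = 1/3621633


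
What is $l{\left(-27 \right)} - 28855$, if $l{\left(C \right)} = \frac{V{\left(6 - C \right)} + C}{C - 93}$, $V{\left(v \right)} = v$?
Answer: $- \frac{577101}{20} \approx -28855.0$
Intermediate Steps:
$l{\left(C \right)} = \frac{6}{-93 + C}$ ($l{\left(C \right)} = \frac{\left(6 - C\right) + C}{C - 93} = \frac{6}{-93 + C}$)
$l{\left(-27 \right)} - 28855 = \frac{6}{-93 - 27} - 28855 = \frac{6}{-120} - 28855 = 6 \left(- \frac{1}{120}\right) - 28855 = - \frac{1}{20} - 28855 = - \frac{577101}{20}$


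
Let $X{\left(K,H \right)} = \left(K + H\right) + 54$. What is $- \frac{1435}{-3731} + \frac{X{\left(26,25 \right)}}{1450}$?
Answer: $\frac{1723}{3770} \approx 0.45703$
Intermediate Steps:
$X{\left(K,H \right)} = 54 + H + K$ ($X{\left(K,H \right)} = \left(H + K\right) + 54 = 54 + H + K$)
$- \frac{1435}{-3731} + \frac{X{\left(26,25 \right)}}{1450} = - \frac{1435}{-3731} + \frac{54 + 25 + 26}{1450} = \left(-1435\right) \left(- \frac{1}{3731}\right) + 105 \cdot \frac{1}{1450} = \frac{5}{13} + \frac{21}{290} = \frac{1723}{3770}$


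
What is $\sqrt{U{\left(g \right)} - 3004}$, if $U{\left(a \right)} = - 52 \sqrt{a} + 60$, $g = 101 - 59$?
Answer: $2 \sqrt{-736 - 13 \sqrt{42}} \approx 57.28 i$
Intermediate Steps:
$g = 42$ ($g = 101 - 59 = 42$)
$U{\left(a \right)} = 60 - 52 \sqrt{a}$
$\sqrt{U{\left(g \right)} - 3004} = \sqrt{\left(60 - 52 \sqrt{42}\right) - 3004} = \sqrt{-2944 - 52 \sqrt{42}}$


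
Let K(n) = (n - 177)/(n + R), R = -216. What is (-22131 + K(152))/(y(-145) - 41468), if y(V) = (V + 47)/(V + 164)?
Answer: 3844403/7204480 ≈ 0.53361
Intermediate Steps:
K(n) = (-177 + n)/(-216 + n) (K(n) = (n - 177)/(n - 216) = (-177 + n)/(-216 + n))
y(V) = (47 + V)/(164 + V)
(-22131 + K(152))/(y(-145) - 41468) = (-22131 + (-177 + 152)/(-216 + 152))/((47 - 145)/(164 - 145) - 41468) = (-22131 - 25/(-64))/(-98/19 - 41468) = (-22131 - 1/64*(-25))/((1/19)*(-98) - 41468) = (-22131 + 25/64)/(-98/19 - 41468) = -1416359/(64*(-787990/19)) = -1416359/64*(-19/787990) = 3844403/7204480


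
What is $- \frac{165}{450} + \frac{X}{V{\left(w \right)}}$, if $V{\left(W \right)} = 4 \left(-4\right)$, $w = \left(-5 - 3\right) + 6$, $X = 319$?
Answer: $- \frac{4873}{240} \approx -20.304$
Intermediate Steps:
$w = -2$ ($w = -8 + 6 = -2$)
$V{\left(W \right)} = -16$
$- \frac{165}{450} + \frac{X}{V{\left(w \right)}} = - \frac{165}{450} + \frac{319}{-16} = \left(-165\right) \frac{1}{450} + 319 \left(- \frac{1}{16}\right) = - \frac{11}{30} - \frac{319}{16} = - \frac{4873}{240}$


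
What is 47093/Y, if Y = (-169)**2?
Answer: 47093/28561 ≈ 1.6489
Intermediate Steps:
Y = 28561
47093/Y = 47093/28561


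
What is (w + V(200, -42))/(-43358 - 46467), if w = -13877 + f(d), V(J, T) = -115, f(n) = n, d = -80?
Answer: 14072/89825 ≈ 0.15666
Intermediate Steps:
w = -13957 (w = -13877 - 80 = -13957)
(w + V(200, -42))/(-43358 - 46467) = (-13957 - 115)/(-43358 - 46467) = -14072/(-89825) = -14072*(-1/89825) = 14072/89825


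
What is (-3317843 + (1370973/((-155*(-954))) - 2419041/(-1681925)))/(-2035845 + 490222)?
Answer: 3235943632203661/1507474901401350 ≈ 2.1466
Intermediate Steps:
(-3317843 + (1370973/((-155*(-954))) - 2419041/(-1681925)))/(-2035845 + 490222) = (-3317843 + (1370973/147870 - 2419041*(-1/1681925)))/(-1545623) = (-3317843 + (1370973*(1/147870) + 2419041/1681925))*(-1/1545623) = (-3317843 + (456991/49290 + 2419041/1681925))*(-1/1545623) = (-3317843 + 177571823713/16580416650)*(-1/1545623) = -55011041747462237/16580416650*(-1/1545623) = 3235943632203661/1507474901401350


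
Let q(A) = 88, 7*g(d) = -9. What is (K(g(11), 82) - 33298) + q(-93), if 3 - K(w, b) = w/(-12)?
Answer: -929799/28 ≈ -33207.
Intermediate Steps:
g(d) = -9/7 (g(d) = (⅐)*(-9) = -9/7)
K(w, b) = 3 + w/12 (K(w, b) = 3 - w/(-12) = 3 - w*(-1)/12 = 3 - (-1)*w/12 = 3 + w/12)
(K(g(11), 82) - 33298) + q(-93) = ((3 + (1/12)*(-9/7)) - 33298) + 88 = ((3 - 3/28) - 33298) + 88 = (81/28 - 33298) + 88 = -932263/28 + 88 = -929799/28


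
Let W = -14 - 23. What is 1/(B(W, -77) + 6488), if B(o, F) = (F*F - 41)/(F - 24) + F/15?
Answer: 1515/9733223 ≈ 0.00015565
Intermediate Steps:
W = -37
B(o, F) = F/15 + (-41 + F²)/(-24 + F) (B(o, F) = (F² - 41)/(-24 + F) + F*(1/15) = (-41 + F²)/(-24 + F) + F/15 = F/15 + (-41 + F²)/(-24 + F))
1/(B(W, -77) + 6488) = 1/((-615 - 24*(-77) + 16*(-77)²)/(15*(-24 - 77)) + 6488) = 1/((1/15)*(-615 + 1848 + 16*5929)/(-101) + 6488) = 1/((1/15)*(-1/101)*(-615 + 1848 + 94864) + 6488) = 1/((1/15)*(-1/101)*96097 + 6488) = 1/(-96097/1515 + 6488) = 1/(9733223/1515) = 1515/9733223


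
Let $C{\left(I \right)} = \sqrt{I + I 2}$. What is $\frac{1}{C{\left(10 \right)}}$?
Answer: $\frac{\sqrt{30}}{30} \approx 0.18257$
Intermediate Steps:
$C{\left(I \right)} = \sqrt{3} \sqrt{I}$ ($C{\left(I \right)} = \sqrt{I + 2 I} = \sqrt{3 I} = \sqrt{3} \sqrt{I}$)
$\frac{1}{C{\left(10 \right)}} = \frac{1}{\sqrt{3} \sqrt{10}} = \frac{1}{\sqrt{30}} = \frac{\sqrt{30}}{30}$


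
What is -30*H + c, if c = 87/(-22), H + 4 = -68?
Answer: 47433/22 ≈ 2156.0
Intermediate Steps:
H = -72 (H = -4 - 68 = -72)
c = -87/22 (c = 87*(-1/22) = -87/22 ≈ -3.9545)
-30*H + c = -30*(-72) - 87/22 = 2160 - 87/22 = 47433/22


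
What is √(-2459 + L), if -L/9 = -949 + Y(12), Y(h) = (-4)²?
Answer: √5938 ≈ 77.058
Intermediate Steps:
Y(h) = 16
L = 8397 (L = -9*(-949 + 16) = -9*(-933) = 8397)
√(-2459 + L) = √(-2459 + 8397) = √5938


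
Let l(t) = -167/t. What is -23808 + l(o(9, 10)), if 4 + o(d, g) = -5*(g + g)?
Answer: -2475865/104 ≈ -23806.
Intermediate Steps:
o(d, g) = -4 - 10*g (o(d, g) = -4 - 5*(g + g) = -4 - 10*g)
-23808 + l(o(9, 10)) = -23808 - 167/(-4 - 10*10) = -23808 - 167/(-4 - 100) = -23808 - 167/(-104) = -23808 - 167*(-1/104) = -23808 + 167/104 = -2475865/104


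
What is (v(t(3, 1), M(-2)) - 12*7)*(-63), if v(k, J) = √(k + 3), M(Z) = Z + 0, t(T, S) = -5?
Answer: 5292 - 63*I*√2 ≈ 5292.0 - 89.095*I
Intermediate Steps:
M(Z) = Z
v(k, J) = √(3 + k)
(v(t(3, 1), M(-2)) - 12*7)*(-63) = (√(3 - 5) - 12*7)*(-63) = (√(-2) - 84)*(-63) = (I*√2 - 84)*(-63) = (-84 + I*√2)*(-63) = 5292 - 63*I*√2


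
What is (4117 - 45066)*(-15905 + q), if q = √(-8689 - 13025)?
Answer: 651293845 - 40949*I*√21714 ≈ 6.5129e+8 - 6.0341e+6*I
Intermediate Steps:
q = I*√21714 (q = √(-21714) = I*√21714 ≈ 147.36*I)
(4117 - 45066)*(-15905 + q) = (4117 - 45066)*(-15905 + I*√21714) = -40949*(-15905 + I*√21714) = 651293845 - 40949*I*√21714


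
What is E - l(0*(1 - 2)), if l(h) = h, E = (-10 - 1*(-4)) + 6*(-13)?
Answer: -84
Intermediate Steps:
E = -84 (E = (-10 + 4) - 78 = -6 - 78 = -84)
E - l(0*(1 - 2)) = -84 - 0*(1 - 2) = -84 - 0*(-1) = -84 - 1*0 = -84 + 0 = -84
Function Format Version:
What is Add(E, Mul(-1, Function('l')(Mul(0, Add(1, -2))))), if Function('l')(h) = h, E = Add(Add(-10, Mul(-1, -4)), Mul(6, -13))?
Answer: -84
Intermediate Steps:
E = -84 (E = Add(Add(-10, 4), -78) = Add(-6, -78) = -84)
Add(E, Mul(-1, Function('l')(Mul(0, Add(1, -2))))) = Add(-84, Mul(-1, Mul(0, Add(1, -2)))) = Add(-84, Mul(-1, Mul(0, -1))) = Add(-84, Mul(-1, 0)) = Add(-84, 0) = -84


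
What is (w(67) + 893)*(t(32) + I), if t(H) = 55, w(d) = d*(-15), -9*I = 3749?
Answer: 364448/9 ≈ 40494.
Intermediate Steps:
I = -3749/9 (I = -⅑*3749 = -3749/9 ≈ -416.56)
w(d) = -15*d
(w(67) + 893)*(t(32) + I) = (-15*67 + 893)*(55 - 3749/9) = (-1005 + 893)*(-3254/9) = -112*(-3254/9) = 364448/9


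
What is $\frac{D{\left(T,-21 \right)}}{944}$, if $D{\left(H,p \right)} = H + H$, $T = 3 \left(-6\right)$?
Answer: $- \frac{9}{236} \approx -0.038136$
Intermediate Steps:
$T = -18$
$D{\left(H,p \right)} = 2 H$
$\frac{D{\left(T,-21 \right)}}{944} = \frac{2 \left(-18\right)}{944} = \left(-36\right) \frac{1}{944} = - \frac{9}{236}$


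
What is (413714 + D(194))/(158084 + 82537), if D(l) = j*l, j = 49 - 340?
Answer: 357260/240621 ≈ 1.4847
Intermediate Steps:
j = -291
D(l) = -291*l
(413714 + D(194))/(158084 + 82537) = (413714 - 291*194)/(158084 + 82537) = (413714 - 56454)/240621 = 357260*(1/240621) = 357260/240621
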